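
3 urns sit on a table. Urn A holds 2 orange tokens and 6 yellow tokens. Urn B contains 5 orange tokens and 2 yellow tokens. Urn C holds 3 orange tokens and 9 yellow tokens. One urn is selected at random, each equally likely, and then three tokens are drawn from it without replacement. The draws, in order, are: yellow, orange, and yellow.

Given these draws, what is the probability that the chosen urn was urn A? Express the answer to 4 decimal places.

The likelihood of the observed sequence under each hypothesis: P(data | urn A) = (6/8)(2/7)(5/6) = 0.17857; P(data | urn B) = (2/7)(5/6)(1/5) = 0.047619; P(data | urn C) = (9/12)(3/11)(8/10) = 0.16364.
Multiplying each by its prior: 1/3 · 0.17857 = 0.059524, 1/3 · 0.047619 = 0.015873, 1/3 · 0.16364 = 0.054545; with total 0.12994.
So P(urn A | data) = (0.059524) / (0.12994) = 0.45808.

0.4581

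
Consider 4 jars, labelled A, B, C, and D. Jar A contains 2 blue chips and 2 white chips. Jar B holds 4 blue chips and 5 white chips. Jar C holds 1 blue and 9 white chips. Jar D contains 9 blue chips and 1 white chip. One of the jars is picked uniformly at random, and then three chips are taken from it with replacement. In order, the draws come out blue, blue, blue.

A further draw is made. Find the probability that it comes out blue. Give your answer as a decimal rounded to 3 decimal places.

0.804

The likelihood of the observed sequence under each hypothesis: P(data | jar A) = (2/4)(2/4)(2/4) = 0.125; P(data | jar B) = (4/9)(4/9)(4/9) = 0.087791; P(data | jar C) = (1/10)(1/10)(1/10) = 0.001; P(data | jar D) = (9/10)(9/10)(9/10) = 0.729.
Weighting by the prior gives 1/4 · 0.125 = 0.03125, 1/4 · 0.087791 = 0.021948, 1/4 · 0.001 = 0.00025, 1/4 · 0.729 = 0.18225; summing to 0.2357.
Normalising, the posterior is P(jar A | data) = 0.13258, P(jar B | data) = 0.093119, P(jar C | data) = 0.0010607, P(jar D | data) = 0.77324.
The predictive probability is P(blue next | data) = (1/2)(0.13258) + (4/9)(0.093119) + (1/10)(0.0010607) + (9/10)(0.77324) = 0.8037.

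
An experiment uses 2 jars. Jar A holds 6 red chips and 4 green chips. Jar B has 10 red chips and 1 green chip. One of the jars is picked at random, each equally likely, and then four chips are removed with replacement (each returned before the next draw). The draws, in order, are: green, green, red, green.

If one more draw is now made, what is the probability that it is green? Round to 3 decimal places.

0.395

Under each hypothesis, the probability of the observed sequence is: P(data | jar A) = (4/10)(4/10)(6/10)(4/10) = 0.0384; P(data | jar B) = (1/11)(1/11)(10/11)(1/11) = 0.00068301.
Weighting by the prior gives 1/2 · 0.0384 = 0.0192, 1/2 · 0.00068301 = 0.00034151; these sum to 0.019542.
The posterior is then P(jar A | data) = 0.98252, P(jar B | data) = 0.017476.
Averaging over the posterior, P(green next | data) = (2/5)(0.98252) + (1/11)(0.017476) = 0.3946.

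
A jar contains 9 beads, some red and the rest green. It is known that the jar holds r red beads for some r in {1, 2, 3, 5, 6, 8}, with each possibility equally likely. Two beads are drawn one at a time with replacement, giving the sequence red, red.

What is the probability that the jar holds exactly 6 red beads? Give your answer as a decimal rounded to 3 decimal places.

0.259

The likelihood of the observed sequence under each hypothesis: P(data | r = 1) = (1/9)(1/9) = 1/81; P(data | r = 2) = (2/9)(2/9) = 4/81; P(data | r = 3) = (3/9)(3/9) = 1/9; P(data | r = 5) = (5/9)(5/9) = 25/81; P(data | r = 6) = (6/9)(6/9) = 4/9; P(data | r = 8) = (8/9)(8/9) = 64/81.
Multiplying each by its prior: 1/6 · 1/81 = 1/486, 1/6 · 4/81 = 2/243, 1/6 · 1/9 = 1/54, 1/6 · 25/81 = 25/486, 1/6 · 4/9 = 2/27, 1/6 · 64/81 = 32/243; these sum to 139/486.
Therefore the posterior P(r = 6 | data) = (2/27) / (139/486) = 36/139.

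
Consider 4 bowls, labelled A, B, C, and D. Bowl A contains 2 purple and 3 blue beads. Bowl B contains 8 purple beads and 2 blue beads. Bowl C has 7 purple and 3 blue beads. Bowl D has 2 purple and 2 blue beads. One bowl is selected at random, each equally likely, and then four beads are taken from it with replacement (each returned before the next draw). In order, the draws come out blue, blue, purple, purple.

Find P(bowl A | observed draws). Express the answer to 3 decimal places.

Under each hypothesis, the probability of the observed sequence is: P(data | bowl A) = (3/5)(3/5)(2/5)(2/5) = 0.0576; P(data | bowl B) = (2/10)(2/10)(8/10)(8/10) = 0.0256; P(data | bowl C) = (3/10)(3/10)(7/10)(7/10) = 0.0441; P(data | bowl D) = (2/4)(2/4)(2/4)(2/4) = 0.0625.
Multiplying each by its prior: 1/4 · 0.0576 = 0.0144, 1/4 · 0.0256 = 0.0064, 1/4 · 0.0441 = 0.011025, 1/4 · 0.0625 = 0.015625; summing to 0.04745.
Therefore the posterior P(bowl A | data) = (0.0144) / (0.04745) = 0.30348.

0.303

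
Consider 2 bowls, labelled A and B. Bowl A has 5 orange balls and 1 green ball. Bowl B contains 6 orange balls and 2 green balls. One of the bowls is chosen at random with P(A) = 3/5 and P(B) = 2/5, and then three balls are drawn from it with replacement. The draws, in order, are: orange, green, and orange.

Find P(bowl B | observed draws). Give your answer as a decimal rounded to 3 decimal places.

0.448

Under each hypothesis, the probability of the observed sequence is: P(data | bowl A) = (5/6)(1/6)(5/6) = 0.11574; P(data | bowl B) = (6/8)(2/8)(6/8) = 0.14062.
Multiplying each by its prior: 3/5 · 0.11574 = 0.069444, 2/5 · 0.14062 = 0.05625; these sum to 0.12569.
By Bayes' rule, P(bowl B | data) = (0.05625) / (0.12569) = 0.44751.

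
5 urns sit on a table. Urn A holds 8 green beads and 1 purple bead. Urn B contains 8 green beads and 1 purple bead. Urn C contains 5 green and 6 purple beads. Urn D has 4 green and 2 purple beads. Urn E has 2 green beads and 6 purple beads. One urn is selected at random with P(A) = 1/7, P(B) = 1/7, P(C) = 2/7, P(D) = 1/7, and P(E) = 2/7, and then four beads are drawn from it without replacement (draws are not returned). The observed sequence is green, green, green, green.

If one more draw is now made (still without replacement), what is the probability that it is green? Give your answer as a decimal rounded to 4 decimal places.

0.7394

The likelihood of the observed sequence under each hypothesis: P(data | urn A) = (8/9)(7/8)(6/7)(5/6) = 0.55556; P(data | urn B) = (8/9)(7/8)(6/7)(5/6) = 0.55556; P(data | urn C) = (5/11)(4/10)(3/9)(2/8) = 0.015152; P(data | urn D) = (4/6)(3/5)(2/4)(1/3) = 0.066667; P(data | urn E) = (2/8)(1/7)(0/6) = 0.
Weighting by the prior gives 1/7 · 0.55556 = 0.079365, 1/7 · 0.55556 = 0.079365, 2/7 · 0.015152 = 0.004329, 1/7 · 0.066667 = 0.0095238, 2/7 · 0 = 0; summing to 0.17258.
The posterior is then P(urn A | data) = 0.45987, P(urn B | data) = 0.45987, P(urn C | data) = 0.025084, P(urn D | data) = 0.055184, P(urn E | data) = 0.
Averaging over the posterior, P(green next | data) = (4/5)(0.45987) + (4/5)(0.45987) + (1/7)(0.025084) + (0)(0.055184) = 0.73937.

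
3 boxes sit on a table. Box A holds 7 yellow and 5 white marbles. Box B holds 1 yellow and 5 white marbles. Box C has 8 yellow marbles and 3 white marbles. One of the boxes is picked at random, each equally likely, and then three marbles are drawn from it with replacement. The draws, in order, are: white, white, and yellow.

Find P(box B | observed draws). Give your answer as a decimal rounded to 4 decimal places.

0.4269

Compute the likelihood of the observed sequence for each case: P(data | box A) = (5/12)(5/12)(7/12) = 0.10127; P(data | box B) = (5/6)(5/6)(1/6) = 0.11574; P(data | box C) = (3/11)(3/11)(8/11) = 0.054095.
Multiplying each by its prior: 1/3 · 0.10127 = 0.033758, 1/3 · 0.11574 = 0.03858, 1/3 · 0.054095 = 0.018032; with total 0.09037.
Hence P(box B | data) = (0.03858) / (0.09037) = 0.42692.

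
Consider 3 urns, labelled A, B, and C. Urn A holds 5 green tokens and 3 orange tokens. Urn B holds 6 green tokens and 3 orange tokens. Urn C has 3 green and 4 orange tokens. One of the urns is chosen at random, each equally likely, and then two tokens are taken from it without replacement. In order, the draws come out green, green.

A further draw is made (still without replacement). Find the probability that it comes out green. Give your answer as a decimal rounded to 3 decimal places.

0.486

Under each hypothesis, the probability of the observed sequence is: P(data | urn A) = (5/8)(4/7) = 5/14; P(data | urn B) = (6/9)(5/8) = 5/12; P(data | urn C) = (3/7)(2/6) = 1/7.
Multiplying each by its prior: 1/3 · 5/14 = 5/42, 1/3 · 5/12 = 5/36, 1/3 · 1/7 = 1/21; with total 11/36.
Dividing through by the total gives posterior P(urn A | data) = 30/77, P(urn B | data) = 5/11, P(urn C | data) = 12/77.
The predictive probability is P(green next | data) = (1/2)(30/77) + (4/7)(5/11) + (1/5)(12/77) = 17/35.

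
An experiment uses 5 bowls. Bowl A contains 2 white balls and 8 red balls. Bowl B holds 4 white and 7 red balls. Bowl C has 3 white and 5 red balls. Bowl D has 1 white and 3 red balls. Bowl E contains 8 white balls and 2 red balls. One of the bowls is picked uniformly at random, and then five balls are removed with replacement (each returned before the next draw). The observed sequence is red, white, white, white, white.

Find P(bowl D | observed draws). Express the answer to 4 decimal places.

0.0267

The likelihood of the observed sequence under each hypothesis: P(data | bowl A) = (8/10)(2/10)(2/10)(2/10)(2/10) = 0.00128; P(data | bowl B) = (7/11)(4/11)(4/11)(4/11)(4/11) = 0.011127; P(data | bowl C) = (5/8)(3/8)(3/8)(3/8)(3/8) = 0.01236; P(data | bowl D) = (3/4)(1/4)(1/4)(1/4)(1/4) = 0.0029297; P(data | bowl E) = (2/10)(8/10)(8/10)(8/10)(8/10) = 0.08192.
Weighting by the prior gives 1/5 · 0.00128 = 0.000256, 1/5 · 0.011127 = 0.0022254, 1/5 · 0.01236 = 0.0024719, 1/5 · 0.0029297 = 0.00058594, 1/5 · 0.08192 = 0.016384; with total 0.021923.
So P(bowl D | data) = (0.00058594) / (0.021923) = 0.026727.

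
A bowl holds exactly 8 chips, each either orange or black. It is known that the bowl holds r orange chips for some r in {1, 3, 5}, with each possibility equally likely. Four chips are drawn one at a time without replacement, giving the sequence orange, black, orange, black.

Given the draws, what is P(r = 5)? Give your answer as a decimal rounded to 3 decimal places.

0.500

Compute the likelihood of the observed sequence for each case: P(data | r = 1) = (1/8)(7/7)(0/6) = 0; P(data | r = 3) = (3/8)(5/7)(2/6)(4/5) = 1/14; P(data | r = 5) = (5/8)(3/7)(4/6)(2/5) = 1/14.
Weighting by the prior gives 1/3 · 0 = 0, 1/3 · 1/14 = 1/42, 1/3 · 1/14 = 1/42; with total 1/21.
So P(r = 5 | data) = (1/42) / (1/21) = 1/2.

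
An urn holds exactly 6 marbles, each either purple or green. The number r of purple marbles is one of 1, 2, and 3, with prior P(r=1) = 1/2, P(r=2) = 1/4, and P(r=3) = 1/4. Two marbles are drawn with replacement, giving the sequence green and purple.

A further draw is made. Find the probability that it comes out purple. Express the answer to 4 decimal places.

The likelihood of the observed sequence under each hypothesis: P(data | r = 1) = (5/6)(1/6) = 5/36; P(data | r = 2) = (4/6)(2/6) = 2/9; P(data | r = 3) = (3/6)(3/6) = 1/4.
The prior-weighted likelihoods are 1/2 · 5/36 = 5/72, 1/4 · 2/9 = 1/18, 1/4 · 1/4 = 1/16; these sum to 3/16.
Dividing through by the total gives posterior P(r = 1 | data) = 10/27, P(r = 2 | data) = 8/27, P(r = 3 | data) = 1/3.
So P(purple next | data) = Σ P(purple next | H) P(H | data) = (1/6)(10/27) + (1/3)(8/27) + (1/2)(1/3) = 53/162.

0.3272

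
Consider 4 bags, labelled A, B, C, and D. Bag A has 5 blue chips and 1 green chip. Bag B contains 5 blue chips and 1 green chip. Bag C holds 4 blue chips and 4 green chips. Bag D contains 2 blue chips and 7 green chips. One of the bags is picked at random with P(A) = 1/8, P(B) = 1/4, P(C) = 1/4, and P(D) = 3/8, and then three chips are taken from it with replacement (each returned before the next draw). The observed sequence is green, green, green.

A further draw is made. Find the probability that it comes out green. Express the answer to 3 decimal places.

0.731

The likelihood of the observed sequence under each hypothesis: P(data | bag A) = (1/6)(1/6)(1/6) = 0.0046296; P(data | bag B) = (1/6)(1/6)(1/6) = 0.0046296; P(data | bag C) = (4/8)(4/8)(4/8) = 0.125; P(data | bag D) = (7/9)(7/9)(7/9) = 0.47051.
The prior-weighted likelihoods are 1/8 · 0.0046296 = 0.0005787, 1/4 · 0.0046296 = 0.0011574, 1/4 · 0.125 = 0.03125, 3/8 · 0.47051 = 0.17644; summing to 0.20943.
Normalising, the posterior is P(bag A | data) = 0.0027633, P(bag B | data) = 0.0055266, P(bag C | data) = 0.14922, P(bag D | data) = 0.84249.
The predictive probability is P(green next | data) = (1/6)(0.0027633) + (1/6)(0.0055266) + (1/2)(0.14922) + (7/9)(0.84249) = 0.73126.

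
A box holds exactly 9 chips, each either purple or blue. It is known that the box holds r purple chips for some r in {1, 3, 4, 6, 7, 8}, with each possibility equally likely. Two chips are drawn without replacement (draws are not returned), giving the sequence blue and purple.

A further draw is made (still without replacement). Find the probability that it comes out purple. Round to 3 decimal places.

0.542

The likelihood of the observed sequence under each hypothesis: P(data | r = 1) = (8/9)(1/8) = 1/9; P(data | r = 3) = (6/9)(3/8) = 1/4; P(data | r = 4) = (5/9)(4/8) = 5/18; P(data | r = 6) = (3/9)(6/8) = 1/4; P(data | r = 7) = (2/9)(7/8) = 7/36; P(data | r = 8) = (1/9)(8/8) = 1/9.
The prior-weighted likelihoods are 1/6 · 1/9 = 1/54, 1/6 · 1/4 = 1/24, 1/6 · 5/18 = 5/108, 1/6 · 1/4 = 1/24, 1/6 · 7/36 = 7/216, 1/6 · 1/9 = 1/54; these sum to 43/216.
The posterior is then P(r = 1 | data) = 4/43, P(r = 3 | data) = 9/43, P(r = 4 | data) = 10/43, P(r = 6 | data) = 9/43, P(r = 7 | data) = 7/43, P(r = 8 | data) = 4/43.
Averaging over the posterior, P(purple next | data) = (0)(4/43) + (2/7)(9/43) + (3/7)(10/43) + (5/7)(9/43) + (6/7)(7/43) + (1)(4/43) = 163/301.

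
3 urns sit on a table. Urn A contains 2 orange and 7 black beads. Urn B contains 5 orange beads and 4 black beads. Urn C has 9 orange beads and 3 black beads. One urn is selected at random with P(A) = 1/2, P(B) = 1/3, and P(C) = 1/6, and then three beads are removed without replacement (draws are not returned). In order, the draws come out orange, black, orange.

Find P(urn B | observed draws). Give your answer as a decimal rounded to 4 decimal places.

0.5624

The likelihood of the observed sequence under each hypothesis: P(data | urn A) = (2/9)(7/8)(1/7) = 0.027778; P(data | urn B) = (5/9)(4/8)(4/7) = 0.15873; P(data | urn C) = (9/12)(3/11)(8/10) = 0.16364.
Weighting by the prior gives 1/2 · 0.027778 = 0.013889, 1/3 · 0.15873 = 0.05291, 1/6 · 0.16364 = 0.027273; with total 0.094072.
By Bayes' rule, P(urn B | data) = (0.05291) / (0.094072) = 0.56244.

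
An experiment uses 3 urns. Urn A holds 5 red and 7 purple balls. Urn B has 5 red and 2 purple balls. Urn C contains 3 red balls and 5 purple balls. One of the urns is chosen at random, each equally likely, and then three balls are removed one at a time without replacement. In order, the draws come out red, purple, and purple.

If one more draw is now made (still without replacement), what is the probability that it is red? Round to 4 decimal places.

0.4925

Compute the likelihood of the observed sequence for each case: P(data | urn A) = (5/12)(7/11)(6/10) = 7/44; P(data | urn B) = (5/7)(2/6)(1/5) = 1/21; P(data | urn C) = (3/8)(5/7)(4/6) = 5/28.
Weighting by the prior gives 1/3 · 7/44 = 7/132, 1/3 · 1/21 = 1/63, 1/3 · 5/28 = 5/84; summing to 89/693.
The posterior is then P(urn A | data) = 147/356, P(urn B | data) = 11/89, P(urn C | data) = 165/356.
The predictive probability is P(red next | data) = (4/9)(147/356) + (1)(11/89) + (2/5)(165/356) = 263/534.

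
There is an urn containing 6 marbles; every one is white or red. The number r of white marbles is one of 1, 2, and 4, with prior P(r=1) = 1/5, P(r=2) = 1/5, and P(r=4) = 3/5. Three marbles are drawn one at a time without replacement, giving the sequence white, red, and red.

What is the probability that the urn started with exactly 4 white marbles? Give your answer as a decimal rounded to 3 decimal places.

Under each hypothesis, the probability of the observed sequence is: P(data | r = 1) = (1/6)(5/5)(4/4) = 1/6; P(data | r = 2) = (2/6)(4/5)(3/4) = 1/5; P(data | r = 4) = (4/6)(2/5)(1/4) = 1/15.
Multiplying each by its prior: 1/5 · 1/6 = 1/30, 1/5 · 1/5 = 1/25, 3/5 · 1/15 = 1/25; summing to 17/150.
Hence P(r = 4 | data) = (1/25) / (17/150) = 6/17.

0.353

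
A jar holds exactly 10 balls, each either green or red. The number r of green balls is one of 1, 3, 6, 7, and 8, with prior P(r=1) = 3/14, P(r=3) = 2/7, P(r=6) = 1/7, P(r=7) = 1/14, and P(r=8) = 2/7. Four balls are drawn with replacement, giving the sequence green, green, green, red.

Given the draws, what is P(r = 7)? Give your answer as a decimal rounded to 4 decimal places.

0.1348

The likelihood of the observed sequence under each hypothesis: P(data | r = 1) = (1/10)(1/10)(1/10)(9/10) = 0.0009; P(data | r = 3) = (3/10)(3/10)(3/10)(7/10) = 0.0189; P(data | r = 6) = (6/10)(6/10)(6/10)(4/10) = 0.0864; P(data | r = 7) = (7/10)(7/10)(7/10)(3/10) = 0.1029; P(data | r = 8) = (8/10)(8/10)(8/10)(2/10) = 0.1024.
Weighting by the prior gives 3/14 · 0.0009 = 0.00019286, 2/7 · 0.0189 = 0.0054, 1/7 · 0.0864 = 0.012343, 1/14 · 0.1029 = 0.00735, 2/7 · 0.1024 = 0.029257; these sum to 0.054543.
So P(r = 7 | data) = (0.00735) / (0.054543) = 0.13476.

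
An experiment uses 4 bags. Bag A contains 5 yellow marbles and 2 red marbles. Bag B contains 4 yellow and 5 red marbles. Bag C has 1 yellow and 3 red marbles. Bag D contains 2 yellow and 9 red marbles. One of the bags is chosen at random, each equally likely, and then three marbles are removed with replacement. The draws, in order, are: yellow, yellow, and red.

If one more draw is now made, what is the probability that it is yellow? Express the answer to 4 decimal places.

For each hypothesis, P(data | H) works out to: P(data | bag A) = (5/7)(5/7)(2/7) = 0.14577; P(data | bag B) = (4/9)(4/9)(5/9) = 0.10974; P(data | bag C) = (1/4)(1/4)(3/4) = 0.046875; P(data | bag D) = (2/11)(2/11)(9/11) = 0.027047.
Multiplying each by its prior: 1/4 · 0.14577 = 0.036443, 1/4 · 0.10974 = 0.027435, 1/4 · 0.046875 = 0.011719, 1/4 · 0.027047 = 0.0067618; these sum to 0.082359.
The posterior is then P(bag A | data) = 0.44249, P(bag B | data) = 0.33311, P(bag C | data) = 0.14229, P(bag D | data) = 0.082102.
Averaging over the posterior, P(yellow next | data) = (5/7)(0.44249) + (4/9)(0.33311) + (1/4)(0.14229) + (2/11)(0.082102) = 0.51462.

0.5146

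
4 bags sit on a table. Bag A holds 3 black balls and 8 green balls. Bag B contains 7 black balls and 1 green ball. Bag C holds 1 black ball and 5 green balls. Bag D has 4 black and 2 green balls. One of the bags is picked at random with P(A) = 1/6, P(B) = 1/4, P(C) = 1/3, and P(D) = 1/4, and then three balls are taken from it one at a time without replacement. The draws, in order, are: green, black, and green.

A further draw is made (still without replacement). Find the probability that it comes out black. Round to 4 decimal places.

Compute the likelihood of the observed sequence for each case: P(data | bag A) = (8/11)(3/10)(7/9) = 0.1697; P(data | bag B) = (1/8)(7/7)(0/6) = 0; P(data | bag C) = (5/6)(1/5)(4/4) = 0.16667; P(data | bag D) = (2/6)(4/5)(1/4) = 0.066667.
Multiplying each by its prior: 1/6 · 0.1697 = 0.028283, 1/4 · 0 = 0, 1/3 · 0.16667 = 0.055556, 1/4 · 0.066667 = 0.016667; summing to 0.10051.
Normalising, the posterior is P(bag A | data) = 0.28141, P(bag B | data) = 0, P(bag C | data) = 0.55276, P(bag D | data) = 0.16583.
Averaging over the posterior, P(black next | data) = (1/4)(0.28141) + (0)(0.55276) + (1)(0.16583) = 0.23618.

0.2362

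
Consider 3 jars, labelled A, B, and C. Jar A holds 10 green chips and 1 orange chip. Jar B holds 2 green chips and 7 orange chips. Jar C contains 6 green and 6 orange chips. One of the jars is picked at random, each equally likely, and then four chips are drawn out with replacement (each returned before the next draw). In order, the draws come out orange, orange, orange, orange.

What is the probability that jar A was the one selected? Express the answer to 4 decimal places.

For each hypothesis, P(data | H) works out to: P(data | jar A) = (1/11)(1/11)(1/11)(1/11) = 6.8301e-05; P(data | jar B) = (7/9)(7/9)(7/9)(7/9) = 0.36595; P(data | jar C) = (6/12)(6/12)(6/12)(6/12) = 0.0625.
The prior-weighted likelihoods are 1/3 · 6.8301e-05 = 2.2767e-05, 1/3 · 0.36595 = 0.12198, 1/3 · 0.0625 = 0.020833; with total 0.14284.
So P(jar A | data) = (2.2767e-05) / (0.14284) = 0.00015939.

0.0002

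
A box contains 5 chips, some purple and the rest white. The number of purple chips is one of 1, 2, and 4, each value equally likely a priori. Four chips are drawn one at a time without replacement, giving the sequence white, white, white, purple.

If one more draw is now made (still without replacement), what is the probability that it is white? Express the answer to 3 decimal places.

0.667

The likelihood of the observed sequence under each hypothesis: P(data | r = 1) = (4/5)(3/4)(2/3)(1/2) = 1/5; P(data | r = 2) = (3/5)(2/4)(1/3)(2/2) = 1/10; P(data | r = 4) = (1/5)(0/4) = 0.
The prior-weighted likelihoods are 1/3 · 1/5 = 1/15, 1/3 · 1/10 = 1/30, 1/3 · 0 = 0; these sum to 1/10.
Dividing through by the total gives posterior P(r = 1 | data) = 2/3, P(r = 2 | data) = 1/3, P(r = 4 | data) = 0.
So P(white next | data) = Σ P(white next | H) P(H | data) = (1)(2/3) + (0)(1/3) = 2/3.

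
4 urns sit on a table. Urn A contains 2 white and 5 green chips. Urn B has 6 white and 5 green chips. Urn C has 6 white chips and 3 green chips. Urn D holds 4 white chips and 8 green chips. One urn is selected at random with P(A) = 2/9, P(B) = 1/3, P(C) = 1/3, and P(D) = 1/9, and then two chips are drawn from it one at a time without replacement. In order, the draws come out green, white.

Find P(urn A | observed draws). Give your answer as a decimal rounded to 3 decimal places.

0.208

For each hypothesis, P(data | H) works out to: P(data | urn A) = (5/7)(2/6) = 0.2381; P(data | urn B) = (5/11)(6/10) = 0.27273; P(data | urn C) = (3/9)(6/8) = 0.25; P(data | urn D) = (8/12)(4/11) = 0.24242.
The prior-weighted likelihoods are 2/9 · 0.2381 = 0.05291, 1/3 · 0.27273 = 0.090909, 1/3 · 0.25 = 0.083333, 1/9 · 0.24242 = 0.026936; summing to 0.25409.
Therefore the posterior P(urn A | data) = (0.05291) / (0.25409) = 0.20823.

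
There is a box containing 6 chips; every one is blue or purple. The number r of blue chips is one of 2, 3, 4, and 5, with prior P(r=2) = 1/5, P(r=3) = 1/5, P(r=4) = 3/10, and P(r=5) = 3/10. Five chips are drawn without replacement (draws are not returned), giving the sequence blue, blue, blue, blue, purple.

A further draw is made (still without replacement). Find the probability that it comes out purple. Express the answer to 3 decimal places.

0.286

The likelihood of the observed sequence under each hypothesis: P(data | r = 2) = (2/6)(1/5)(0/4) = 0; P(data | r = 3) = (3/6)(2/5)(1/4)(0/3) = 0; P(data | r = 4) = (4/6)(3/5)(2/4)(1/3)(2/2) = 1/15; P(data | r = 5) = (5/6)(4/5)(3/4)(2/3)(1/2) = 1/6.
Multiplying each by its prior: 1/5 · 0 = 0, 1/5 · 0 = 0, 3/10 · 1/15 = 1/50, 3/10 · 1/6 = 1/20; with total 7/100.
Normalising, the posterior is P(r = 2 | data) = 0, P(r = 3 | data) = 0, P(r = 4 | data) = 2/7, P(r = 5 | data) = 5/7.
Averaging over the posterior, P(purple next | data) = (1)(2/7) + (0)(5/7) = 2/7.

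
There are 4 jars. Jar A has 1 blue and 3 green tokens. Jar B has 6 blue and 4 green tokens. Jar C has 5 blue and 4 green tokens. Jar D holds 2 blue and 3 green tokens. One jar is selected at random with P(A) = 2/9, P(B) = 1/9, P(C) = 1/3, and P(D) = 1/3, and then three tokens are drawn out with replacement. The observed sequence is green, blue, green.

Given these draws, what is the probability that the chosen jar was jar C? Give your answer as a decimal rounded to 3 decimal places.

0.289

The likelihood of the observed sequence under each hypothesis: P(data | jar A) = (3/4)(1/4)(3/4) = 0.14062; P(data | jar B) = (4/10)(6/10)(4/10) = 0.096; P(data | jar C) = (4/9)(5/9)(4/9) = 0.10974; P(data | jar D) = (3/5)(2/5)(3/5) = 0.144.
Multiplying each by its prior: 2/9 · 0.14062 = 0.03125, 1/9 · 0.096 = 0.010667, 1/3 · 0.10974 = 0.03658, 1/3 · 0.144 = 0.048; with total 0.1265.
By Bayes' rule, P(jar C | data) = (0.03658) / (0.1265) = 0.28918.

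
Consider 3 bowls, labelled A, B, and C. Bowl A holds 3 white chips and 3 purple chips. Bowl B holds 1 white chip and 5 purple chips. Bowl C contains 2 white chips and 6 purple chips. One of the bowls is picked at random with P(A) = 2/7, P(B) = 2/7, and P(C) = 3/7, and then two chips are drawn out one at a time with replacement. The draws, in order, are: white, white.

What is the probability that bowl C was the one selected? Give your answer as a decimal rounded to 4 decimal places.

0.2523

Under each hypothesis, the probability of the observed sequence is: P(data | bowl A) = (3/6)(3/6) = 0.25; P(data | bowl B) = (1/6)(1/6) = 0.027778; P(data | bowl C) = (2/8)(2/8) = 0.0625.
Weighting by the prior gives 2/7 · 0.25 = 0.071429, 2/7 · 0.027778 = 0.0079365, 3/7 · 0.0625 = 0.026786; with total 0.10615.
Hence P(bowl C | data) = (0.026786) / (0.10615) = 0.25234.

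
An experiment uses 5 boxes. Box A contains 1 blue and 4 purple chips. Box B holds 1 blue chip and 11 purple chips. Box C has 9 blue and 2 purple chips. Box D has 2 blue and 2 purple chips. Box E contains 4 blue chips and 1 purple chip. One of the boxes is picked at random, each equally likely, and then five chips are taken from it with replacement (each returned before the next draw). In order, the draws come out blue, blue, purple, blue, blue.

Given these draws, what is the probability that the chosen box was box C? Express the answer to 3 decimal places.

0.416

Compute the likelihood of the observed sequence for each case: P(data | box A) = (1/5)(1/5)(4/5)(1/5)(1/5) = 0.00128; P(data | box B) = (1/12)(1/12)(11/12)(1/12)(1/12) = 4.4207e-05; P(data | box C) = (9/11)(9/11)(2/11)(9/11)(9/11) = 0.081477; P(data | box D) = (2/4)(2/4)(2/4)(2/4)(2/4) = 0.03125; P(data | box E) = (4/5)(4/5)(1/5)(4/5)(4/5) = 0.08192.
Multiplying each by its prior: 1/5 · 0.00128 = 0.000256, 1/5 · 4.4207e-05 = 8.8413e-06, 1/5 · 0.081477 = 0.016295, 1/5 · 0.03125 = 0.00625, 1/5 · 0.08192 = 0.016384; these sum to 0.039194.
By Bayes' rule, P(box C | data) = (0.016295) / (0.039194) = 0.41576.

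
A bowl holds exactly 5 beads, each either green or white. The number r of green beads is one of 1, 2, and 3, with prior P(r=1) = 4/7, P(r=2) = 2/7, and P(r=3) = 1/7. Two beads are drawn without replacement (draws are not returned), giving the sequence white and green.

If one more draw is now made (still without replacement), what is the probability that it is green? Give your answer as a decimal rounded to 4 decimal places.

0.2353

For each hypothesis, P(data | H) works out to: P(data | r = 1) = (4/5)(1/4) = 1/5; P(data | r = 2) = (3/5)(2/4) = 3/10; P(data | r = 3) = (2/5)(3/4) = 3/10.
Weighting by the prior gives 4/7 · 1/5 = 4/35, 2/7 · 3/10 = 3/35, 1/7 · 3/10 = 3/70; summing to 17/70.
Dividing through by the total gives posterior P(r = 1 | data) = 8/17, P(r = 2 | data) = 6/17, P(r = 3 | data) = 3/17.
The predictive probability is P(green next | data) = (0)(8/17) + (1/3)(6/17) + (2/3)(3/17) = 4/17.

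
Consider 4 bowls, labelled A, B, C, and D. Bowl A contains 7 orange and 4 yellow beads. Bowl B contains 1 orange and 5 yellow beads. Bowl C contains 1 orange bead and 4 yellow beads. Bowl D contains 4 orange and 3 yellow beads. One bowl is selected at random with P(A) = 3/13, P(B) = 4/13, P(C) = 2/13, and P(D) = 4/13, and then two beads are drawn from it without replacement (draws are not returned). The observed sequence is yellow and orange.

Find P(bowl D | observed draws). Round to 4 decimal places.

0.3844

The likelihood of the observed sequence under each hypothesis: P(data | bowl A) = (4/11)(7/10) = 0.25455; P(data | bowl B) = (5/6)(1/5) = 0.16667; P(data | bowl C) = (4/5)(1/4) = 0.2; P(data | bowl D) = (3/7)(4/6) = 0.28571.
Multiplying each by its prior: 3/13 · 0.25455 = 0.058741, 4/13 · 0.16667 = 0.051282, 2/13 · 0.2 = 0.030769, 4/13 · 0.28571 = 0.087912; these sum to 0.2287.
By Bayes' rule, P(bowl D | data) = (0.087912) / (0.2287) = 0.38439.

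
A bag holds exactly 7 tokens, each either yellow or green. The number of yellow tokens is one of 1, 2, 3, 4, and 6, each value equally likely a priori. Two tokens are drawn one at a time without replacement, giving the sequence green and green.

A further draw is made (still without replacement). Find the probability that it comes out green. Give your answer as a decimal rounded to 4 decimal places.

0.6176

For each hypothesis, P(data | H) works out to: P(data | r = 1) = (6/7)(5/6) = 5/7; P(data | r = 2) = (5/7)(4/6) = 10/21; P(data | r = 3) = (4/7)(3/6) = 2/7; P(data | r = 4) = (3/7)(2/6) = 1/7; P(data | r = 6) = (1/7)(0/6) = 0.
Weighting by the prior gives 1/5 · 5/7 = 1/7, 1/5 · 10/21 = 2/21, 1/5 · 2/7 = 2/35, 1/5 · 1/7 = 1/35, 1/5 · 0 = 0; with total 34/105.
The posterior is then P(r = 1 | data) = 15/34, P(r = 2 | data) = 5/17, P(r = 3 | data) = 3/17, P(r = 4 | data) = 3/34, P(r = 6 | data) = 0.
So P(green next | data) = Σ P(green next | H) P(H | data) = (4/5)(15/34) + (3/5)(5/17) + (2/5)(3/17) + (1/5)(3/34) = 21/34.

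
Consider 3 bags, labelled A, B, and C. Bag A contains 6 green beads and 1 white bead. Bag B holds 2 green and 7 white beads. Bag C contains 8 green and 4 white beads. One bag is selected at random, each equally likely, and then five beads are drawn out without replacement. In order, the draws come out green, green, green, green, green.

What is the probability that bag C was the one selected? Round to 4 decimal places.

For each hypothesis, P(data | H) works out to: P(data | bag A) = (6/7)(5/6)(4/5)(3/4)(2/3) = 0.28571; P(data | bag B) = (2/9)(1/8)(0/7) = 0; P(data | bag C) = (8/12)(7/11)(6/10)(5/9)(4/8) = 0.070707.
Multiplying each by its prior: 1/3 · 0.28571 = 0.095238, 1/3 · 0 = 0, 1/3 · 0.070707 = 0.023569; with total 0.11881.
Hence P(bag C | data) = (0.023569) / (0.11881) = 0.19838.

0.1984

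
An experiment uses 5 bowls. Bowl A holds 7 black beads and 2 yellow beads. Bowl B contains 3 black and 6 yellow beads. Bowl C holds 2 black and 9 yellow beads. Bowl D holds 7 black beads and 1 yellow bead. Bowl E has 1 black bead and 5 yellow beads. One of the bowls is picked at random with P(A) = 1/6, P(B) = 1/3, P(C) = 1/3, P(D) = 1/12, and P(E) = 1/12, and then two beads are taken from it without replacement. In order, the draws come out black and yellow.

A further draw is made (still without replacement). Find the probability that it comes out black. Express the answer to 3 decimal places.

For each hypothesis, P(data | H) works out to: P(data | bowl A) = (7/9)(2/8) = 0.19444; P(data | bowl B) = (3/9)(6/8) = 0.25; P(data | bowl C) = (2/11)(9/10) = 0.16364; P(data | bowl D) = (7/8)(1/7) = 0.125; P(data | bowl E) = (1/6)(5/5) = 0.16667.
Weighting by the prior gives 1/6 · 0.19444 = 0.032407, 1/3 · 0.25 = 0.083333, 1/3 · 0.16364 = 0.054545, 1/12 · 0.125 = 0.010417, 1/12 · 0.16667 = 0.013889; summing to 0.19459.
The posterior is then P(bowl A | data) = 0.16654, P(bowl B | data) = 0.42825, P(bowl C | data) = 0.28031, P(bowl D | data) = 0.053531, P(bowl E | data) = 0.071374.
So P(black next | data) = Σ P(black next | H) P(H | data) = (6/7)(0.16654) + (2/7)(0.42825) + (1/9)(0.28031) + (1)(0.053531) + (0)(0.071374) = 0.34978.

0.350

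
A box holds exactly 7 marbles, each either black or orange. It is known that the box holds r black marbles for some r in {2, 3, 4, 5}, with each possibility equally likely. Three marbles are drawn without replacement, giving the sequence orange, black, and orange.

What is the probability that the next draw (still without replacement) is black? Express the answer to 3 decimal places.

Under each hypothesis, the probability of the observed sequence is: P(data | r = 2) = (5/7)(2/6)(4/5) = 4/21; P(data | r = 3) = (4/7)(3/6)(3/5) = 6/35; P(data | r = 4) = (3/7)(4/6)(2/5) = 4/35; P(data | r = 5) = (2/7)(5/6)(1/5) = 1/21.
Weighting by the prior gives 1/4 · 4/21 = 1/21, 1/4 · 6/35 = 3/70, 1/4 · 4/35 = 1/35, 1/4 · 1/21 = 1/84; summing to 11/84.
Normalising, the posterior is P(r = 2 | data) = 4/11, P(r = 3 | data) = 18/55, P(r = 4 | data) = 12/55, P(r = 5 | data) = 1/11.
The predictive probability is P(black next | data) = (1/4)(4/11) + (1/2)(18/55) + (3/4)(12/55) + (1)(1/11) = 28/55.

0.509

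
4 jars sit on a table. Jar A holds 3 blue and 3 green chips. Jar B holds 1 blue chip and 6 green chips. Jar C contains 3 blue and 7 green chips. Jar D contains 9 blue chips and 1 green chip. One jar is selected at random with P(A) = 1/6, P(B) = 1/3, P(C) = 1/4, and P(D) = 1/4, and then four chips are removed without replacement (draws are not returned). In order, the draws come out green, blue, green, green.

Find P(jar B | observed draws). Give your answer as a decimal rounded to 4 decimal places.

0.5461

Compute the likelihood of the observed sequence for each case: P(data | jar A) = (3/6)(3/5)(2/4)(1/3) = 0.05; P(data | jar B) = (6/7)(1/6)(5/5)(4/4) = 0.14286; P(data | jar C) = (7/10)(3/9)(6/8)(5/7) = 0.125; P(data | jar D) = (1/10)(9/9)(0/8) = 0.
Weighting by the prior gives 1/6 · 0.05 = 0.0083333, 1/3 · 0.14286 = 0.047619, 1/4 · 0.125 = 0.03125, 1/4 · 0 = 0; with total 0.087202.
Hence P(jar B | data) = (0.047619) / (0.087202) = 0.54608.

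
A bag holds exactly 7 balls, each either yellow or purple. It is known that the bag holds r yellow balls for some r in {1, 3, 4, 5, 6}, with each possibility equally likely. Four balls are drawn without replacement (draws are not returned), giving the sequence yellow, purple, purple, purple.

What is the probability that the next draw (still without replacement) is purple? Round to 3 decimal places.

0.667

For each hypothesis, P(data | H) works out to: P(data | r = 1) = (1/7)(6/6)(5/5)(4/4) = 1/7; P(data | r = 3) = (3/7)(4/6)(3/5)(2/4) = 3/35; P(data | r = 4) = (4/7)(3/6)(2/5)(1/4) = 1/35; P(data | r = 5) = (5/7)(2/6)(1/5)(0/4) = 0; P(data | r = 6) = (6/7)(1/6)(0/5) = 0.
Multiplying each by its prior: 1/5 · 1/7 = 1/35, 1/5 · 3/35 = 3/175, 1/5 · 1/35 = 1/175, 1/5 · 0 = 0, 1/5 · 0 = 0; these sum to 9/175.
The posterior is then P(r = 1 | data) = 5/9, P(r = 3 | data) = 1/3, P(r = 4 | data) = 1/9, P(r = 5 | data) = 0, P(r = 6 | data) = 0.
So P(purple next | data) = Σ P(purple next | H) P(H | data) = (1)(5/9) + (1/3)(1/3) + (0)(1/9) = 2/3.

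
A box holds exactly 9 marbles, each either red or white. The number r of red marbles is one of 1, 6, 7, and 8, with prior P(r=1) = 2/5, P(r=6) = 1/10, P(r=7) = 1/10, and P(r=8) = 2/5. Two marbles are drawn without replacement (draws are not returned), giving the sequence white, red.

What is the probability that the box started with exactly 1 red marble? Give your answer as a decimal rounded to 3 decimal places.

The likelihood of the observed sequence under each hypothesis: P(data | r = 1) = (8/9)(1/8) = 1/9; P(data | r = 6) = (3/9)(6/8) = 1/4; P(data | r = 7) = (2/9)(7/8) = 7/36; P(data | r = 8) = (1/9)(8/8) = 1/9.
Multiplying each by its prior: 2/5 · 1/9 = 2/45, 1/10 · 1/4 = 1/40, 1/10 · 7/36 = 7/360, 2/5 · 1/9 = 2/45; with total 2/15.
Hence P(r = 1 | data) = (2/45) / (2/15) = 1/3.

0.333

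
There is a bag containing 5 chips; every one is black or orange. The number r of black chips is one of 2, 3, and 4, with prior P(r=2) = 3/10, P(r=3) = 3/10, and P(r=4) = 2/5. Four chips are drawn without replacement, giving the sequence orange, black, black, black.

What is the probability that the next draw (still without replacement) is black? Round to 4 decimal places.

0.7273

For each hypothesis, P(data | H) works out to: P(data | r = 2) = (3/5)(2/4)(1/3)(0/2) = 0; P(data | r = 3) = (2/5)(3/4)(2/3)(1/2) = 1/10; P(data | r = 4) = (1/5)(4/4)(3/3)(2/2) = 1/5.
The prior-weighted likelihoods are 3/10 · 0 = 0, 3/10 · 1/10 = 3/100, 2/5 · 1/5 = 2/25; summing to 11/100.
Normalising, the posterior is P(r = 2 | data) = 0, P(r = 3 | data) = 3/11, P(r = 4 | data) = 8/11.
The predictive probability is P(black next | data) = (0)(3/11) + (1)(8/11) = 8/11.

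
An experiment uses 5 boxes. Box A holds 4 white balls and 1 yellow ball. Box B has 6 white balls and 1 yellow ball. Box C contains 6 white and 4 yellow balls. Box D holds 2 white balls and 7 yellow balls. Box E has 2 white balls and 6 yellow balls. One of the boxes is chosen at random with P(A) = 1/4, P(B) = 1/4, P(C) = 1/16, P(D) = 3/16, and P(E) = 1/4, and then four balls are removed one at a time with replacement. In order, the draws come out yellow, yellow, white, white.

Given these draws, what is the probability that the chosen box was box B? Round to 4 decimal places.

For each hypothesis, P(data | H) works out to: P(data | box A) = (1/5)(1/5)(4/5)(4/5) = 0.0256; P(data | box B) = (1/7)(1/7)(6/7)(6/7) = 0.014994; P(data | box C) = (4/10)(4/10)(6/10)(6/10) = 0.0576; P(data | box D) = (7/9)(7/9)(2/9)(2/9) = 0.029873; P(data | box E) = (6/8)(6/8)(2/8)(2/8) = 0.035156.
The prior-weighted likelihoods are 1/4 · 0.0256 = 0.0064, 1/4 · 0.014994 = 0.0037484, 1/16 · 0.0576 = 0.0036, 3/16 · 0.029873 = 0.0056013, 1/4 · 0.035156 = 0.0087891; these sum to 0.028139.
By Bayes' rule, P(box B | data) = (0.0037484) / (0.028139) = 0.13321.

0.1332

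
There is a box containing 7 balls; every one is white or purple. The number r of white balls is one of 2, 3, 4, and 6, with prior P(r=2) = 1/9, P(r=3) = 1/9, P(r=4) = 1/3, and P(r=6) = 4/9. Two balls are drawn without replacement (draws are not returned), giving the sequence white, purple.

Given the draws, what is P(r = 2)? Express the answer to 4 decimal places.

For each hypothesis, P(data | H) works out to: P(data | r = 2) = (2/7)(5/6) = 5/21; P(data | r = 3) = (3/7)(4/6) = 2/7; P(data | r = 4) = (4/7)(3/6) = 2/7; P(data | r = 6) = (6/7)(1/6) = 1/7.
The prior-weighted likelihoods are 1/9 · 5/21 = 5/189, 1/9 · 2/7 = 2/63, 1/3 · 2/7 = 2/21, 4/9 · 1/7 = 4/63; with total 41/189.
So P(r = 2 | data) = (5/189) / (41/189) = 5/41.

0.1220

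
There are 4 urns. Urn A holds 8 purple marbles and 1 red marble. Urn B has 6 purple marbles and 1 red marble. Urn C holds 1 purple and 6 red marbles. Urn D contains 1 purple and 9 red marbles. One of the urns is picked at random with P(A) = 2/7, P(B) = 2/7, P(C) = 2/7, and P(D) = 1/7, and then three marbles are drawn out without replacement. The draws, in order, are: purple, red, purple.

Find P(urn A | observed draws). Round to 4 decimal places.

Under each hypothesis, the probability of the observed sequence is: P(data | urn A) = (8/9)(1/8)(7/7) = 1/9; P(data | urn B) = (6/7)(1/6)(5/5) = 1/7; P(data | urn C) = (1/7)(6/6)(0/5) = 0; P(data | urn D) = (1/10)(9/9)(0/8) = 0.
The prior-weighted likelihoods are 2/7 · 1/9 = 2/63, 2/7 · 1/7 = 2/49, 2/7 · 0 = 0, 1/7 · 0 = 0; with total 32/441.
By Bayes' rule, P(urn A | data) = (2/63) / (32/441) = 7/16.

0.4375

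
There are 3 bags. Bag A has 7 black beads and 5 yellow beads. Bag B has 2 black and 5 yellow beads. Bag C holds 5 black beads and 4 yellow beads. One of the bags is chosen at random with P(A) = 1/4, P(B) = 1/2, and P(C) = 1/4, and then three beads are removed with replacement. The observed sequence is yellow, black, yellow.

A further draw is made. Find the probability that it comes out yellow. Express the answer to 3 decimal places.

0.595

The likelihood of the observed sequence under each hypothesis: P(data | bag A) = (5/12)(7/12)(5/12) = 0.10127; P(data | bag B) = (5/7)(2/7)(5/7) = 0.14577; P(data | bag C) = (4/9)(5/9)(4/9) = 0.10974.
Multiplying each by its prior: 1/4 · 0.10127 = 0.025318, 1/2 · 0.14577 = 0.072886, 1/4 · 0.10974 = 0.027435; these sum to 0.12564.
The posterior is then P(bag A | data) = 0.20152, P(bag B | data) = 0.58012, P(bag C | data) = 0.21836.
The predictive probability is P(yellow next | data) = (5/12)(0.20152) + (5/7)(0.58012) + (4/9)(0.21836) = 0.59539.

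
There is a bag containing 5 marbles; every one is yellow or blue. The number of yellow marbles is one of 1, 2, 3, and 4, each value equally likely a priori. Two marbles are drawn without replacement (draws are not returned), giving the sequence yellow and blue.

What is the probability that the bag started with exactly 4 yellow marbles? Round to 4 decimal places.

0.2000

Compute the likelihood of the observed sequence for each case: P(data | r = 1) = (1/5)(4/4) = 1/5; P(data | r = 2) = (2/5)(3/4) = 3/10; P(data | r = 3) = (3/5)(2/4) = 3/10; P(data | r = 4) = (4/5)(1/4) = 1/5.
Multiplying each by its prior: 1/4 · 1/5 = 1/20, 1/4 · 3/10 = 3/40, 1/4 · 3/10 = 3/40, 1/4 · 1/5 = 1/20; these sum to 1/4.
By Bayes' rule, P(r = 4 | data) = (1/20) / (1/4) = 1/5.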